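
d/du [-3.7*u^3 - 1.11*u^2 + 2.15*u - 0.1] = -11.1*u^2 - 2.22*u + 2.15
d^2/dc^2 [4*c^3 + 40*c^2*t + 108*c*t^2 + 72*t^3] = 24*c + 80*t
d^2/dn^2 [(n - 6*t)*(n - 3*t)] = 2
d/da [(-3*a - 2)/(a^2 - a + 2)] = (-3*a^2 + 3*a + (2*a - 1)*(3*a + 2) - 6)/(a^2 - a + 2)^2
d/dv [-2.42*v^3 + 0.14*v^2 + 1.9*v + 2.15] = -7.26*v^2 + 0.28*v + 1.9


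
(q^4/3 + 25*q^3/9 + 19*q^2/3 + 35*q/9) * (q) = q^5/3 + 25*q^4/9 + 19*q^3/3 + 35*q^2/9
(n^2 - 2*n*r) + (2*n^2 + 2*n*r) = 3*n^2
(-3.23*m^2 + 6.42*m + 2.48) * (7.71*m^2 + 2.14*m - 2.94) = -24.9033*m^4 + 42.586*m^3 + 42.3558*m^2 - 13.5676*m - 7.2912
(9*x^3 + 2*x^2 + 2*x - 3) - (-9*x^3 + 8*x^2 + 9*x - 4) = 18*x^3 - 6*x^2 - 7*x + 1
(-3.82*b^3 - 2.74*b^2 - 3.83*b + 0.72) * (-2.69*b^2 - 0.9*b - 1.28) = 10.2758*b^5 + 10.8086*b^4 + 17.6583*b^3 + 5.0174*b^2 + 4.2544*b - 0.9216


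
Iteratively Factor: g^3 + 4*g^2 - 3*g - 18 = (g - 2)*(g^2 + 6*g + 9) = (g - 2)*(g + 3)*(g + 3)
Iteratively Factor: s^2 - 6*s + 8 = (s - 4)*(s - 2)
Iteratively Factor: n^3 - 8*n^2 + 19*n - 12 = (n - 3)*(n^2 - 5*n + 4) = (n - 3)*(n - 1)*(n - 4)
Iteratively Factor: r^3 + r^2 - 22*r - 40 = (r + 4)*(r^2 - 3*r - 10) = (r - 5)*(r + 4)*(r + 2)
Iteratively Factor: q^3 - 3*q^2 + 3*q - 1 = (q - 1)*(q^2 - 2*q + 1) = (q - 1)^2*(q - 1)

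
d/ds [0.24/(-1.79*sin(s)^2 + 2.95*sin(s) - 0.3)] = (0.8592*sin(s) - 0.708)*cos(s)/(1.79*sin(s)^2 - 2.95*sin(s) + 0.3)^2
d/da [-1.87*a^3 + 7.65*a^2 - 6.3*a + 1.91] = -5.61*a^2 + 15.3*a - 6.3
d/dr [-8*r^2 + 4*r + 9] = 4 - 16*r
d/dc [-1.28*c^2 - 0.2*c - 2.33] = -2.56*c - 0.2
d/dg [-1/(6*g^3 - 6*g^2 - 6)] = g*(3*g - 2)/(6*(-g^3 + g^2 + 1)^2)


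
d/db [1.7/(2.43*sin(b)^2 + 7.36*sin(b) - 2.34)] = -(8.262*sin(b) + 12.512)*cos(b)/(2.43*sin(b)^2 + 7.36*sin(b) - 2.34)^2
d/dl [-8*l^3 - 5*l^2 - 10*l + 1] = -24*l^2 - 10*l - 10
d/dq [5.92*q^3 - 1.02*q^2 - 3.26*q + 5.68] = 17.76*q^2 - 2.04*q - 3.26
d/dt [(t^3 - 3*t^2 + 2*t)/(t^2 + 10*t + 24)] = (t^4 + 20*t^3 + 40*t^2 - 144*t + 48)/(t^4 + 20*t^3 + 148*t^2 + 480*t + 576)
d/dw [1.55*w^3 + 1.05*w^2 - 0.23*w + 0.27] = 4.65*w^2 + 2.1*w - 0.23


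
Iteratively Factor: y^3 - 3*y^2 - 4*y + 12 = (y - 2)*(y^2 - y - 6) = (y - 2)*(y + 2)*(y - 3)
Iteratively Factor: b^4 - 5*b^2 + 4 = (b + 2)*(b^3 - 2*b^2 - b + 2) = (b + 1)*(b + 2)*(b^2 - 3*b + 2) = (b - 1)*(b + 1)*(b + 2)*(b - 2)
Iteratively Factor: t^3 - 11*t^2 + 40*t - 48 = (t - 4)*(t^2 - 7*t + 12) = (t - 4)^2*(t - 3)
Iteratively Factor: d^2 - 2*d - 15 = (d + 3)*(d - 5)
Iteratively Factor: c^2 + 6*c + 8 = (c + 4)*(c + 2)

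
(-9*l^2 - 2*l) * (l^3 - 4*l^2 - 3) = -9*l^5 + 34*l^4 + 8*l^3 + 27*l^2 + 6*l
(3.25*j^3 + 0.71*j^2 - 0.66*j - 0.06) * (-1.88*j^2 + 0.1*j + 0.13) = -6.11*j^5 - 1.0098*j^4 + 1.7343*j^3 + 0.1391*j^2 - 0.0918*j - 0.0078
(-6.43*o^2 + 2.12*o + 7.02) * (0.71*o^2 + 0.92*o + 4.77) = -4.5653*o^4 - 4.4104*o^3 - 23.7365*o^2 + 16.5708*o + 33.4854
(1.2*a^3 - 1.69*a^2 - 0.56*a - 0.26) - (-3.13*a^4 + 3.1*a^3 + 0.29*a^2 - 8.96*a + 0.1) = 3.13*a^4 - 1.9*a^3 - 1.98*a^2 + 8.4*a - 0.36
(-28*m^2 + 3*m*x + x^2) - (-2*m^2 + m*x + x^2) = -26*m^2 + 2*m*x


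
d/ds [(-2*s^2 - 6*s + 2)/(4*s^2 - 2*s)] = (7*s^2 - 4*s + 1)/(s^2*(4*s^2 - 4*s + 1))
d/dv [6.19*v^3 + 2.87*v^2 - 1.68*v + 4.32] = 18.57*v^2 + 5.74*v - 1.68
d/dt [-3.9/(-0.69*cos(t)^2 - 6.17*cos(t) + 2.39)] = (5.382*cos(t) + 24.063)*sin(t)/(0.69*cos(t)^2 + 6.17*cos(t) - 2.39)^2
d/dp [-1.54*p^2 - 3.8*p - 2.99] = -3.08*p - 3.8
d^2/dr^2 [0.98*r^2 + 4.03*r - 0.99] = 1.96000000000000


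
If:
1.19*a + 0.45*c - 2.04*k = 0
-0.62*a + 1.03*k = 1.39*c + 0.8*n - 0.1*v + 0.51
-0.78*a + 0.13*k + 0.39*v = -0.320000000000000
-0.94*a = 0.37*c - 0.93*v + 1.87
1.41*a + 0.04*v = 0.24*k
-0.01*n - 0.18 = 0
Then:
No Solution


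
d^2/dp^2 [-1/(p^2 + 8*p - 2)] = 2*(p^2 + 8*p - 4*(p + 4)^2 - 2)/(p^2 + 8*p - 2)^3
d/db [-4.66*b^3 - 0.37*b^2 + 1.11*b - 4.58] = -13.98*b^2 - 0.74*b + 1.11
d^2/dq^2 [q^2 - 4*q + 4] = 2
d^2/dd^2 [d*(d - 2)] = 2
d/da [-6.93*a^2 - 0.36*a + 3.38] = -13.86*a - 0.36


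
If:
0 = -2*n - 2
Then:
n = -1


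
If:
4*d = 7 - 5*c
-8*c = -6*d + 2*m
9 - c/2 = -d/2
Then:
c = 79/9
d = -83/9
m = -565/9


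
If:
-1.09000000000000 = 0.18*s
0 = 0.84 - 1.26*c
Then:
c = 0.67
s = -6.06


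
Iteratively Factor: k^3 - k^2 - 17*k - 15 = (k + 1)*(k^2 - 2*k - 15) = (k + 1)*(k + 3)*(k - 5)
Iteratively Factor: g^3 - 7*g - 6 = (g - 3)*(g^2 + 3*g + 2) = (g - 3)*(g + 1)*(g + 2)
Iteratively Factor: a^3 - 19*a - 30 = (a + 2)*(a^2 - 2*a - 15) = (a + 2)*(a + 3)*(a - 5)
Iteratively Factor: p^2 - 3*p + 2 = (p - 1)*(p - 2)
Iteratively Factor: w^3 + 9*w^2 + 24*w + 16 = (w + 4)*(w^2 + 5*w + 4) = (w + 4)^2*(w + 1)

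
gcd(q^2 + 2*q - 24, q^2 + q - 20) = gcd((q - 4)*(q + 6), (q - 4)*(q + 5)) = q - 4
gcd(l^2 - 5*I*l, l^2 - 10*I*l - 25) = l - 5*I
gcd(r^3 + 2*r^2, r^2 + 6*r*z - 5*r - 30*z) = 1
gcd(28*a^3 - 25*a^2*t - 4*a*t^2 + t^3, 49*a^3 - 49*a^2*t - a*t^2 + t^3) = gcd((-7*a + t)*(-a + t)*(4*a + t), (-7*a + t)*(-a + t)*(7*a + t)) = 7*a^2 - 8*a*t + t^2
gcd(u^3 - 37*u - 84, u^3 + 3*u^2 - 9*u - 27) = u + 3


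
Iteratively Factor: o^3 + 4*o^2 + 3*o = (o)*(o^2 + 4*o + 3) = o*(o + 1)*(o + 3)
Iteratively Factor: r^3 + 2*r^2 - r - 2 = (r - 1)*(r^2 + 3*r + 2) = (r - 1)*(r + 2)*(r + 1)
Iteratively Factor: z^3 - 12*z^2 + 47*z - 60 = (z - 4)*(z^2 - 8*z + 15) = (z - 4)*(z - 3)*(z - 5)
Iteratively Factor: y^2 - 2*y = (y)*(y - 2)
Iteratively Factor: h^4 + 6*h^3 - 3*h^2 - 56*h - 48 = (h - 3)*(h^3 + 9*h^2 + 24*h + 16) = (h - 3)*(h + 1)*(h^2 + 8*h + 16) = (h - 3)*(h + 1)*(h + 4)*(h + 4)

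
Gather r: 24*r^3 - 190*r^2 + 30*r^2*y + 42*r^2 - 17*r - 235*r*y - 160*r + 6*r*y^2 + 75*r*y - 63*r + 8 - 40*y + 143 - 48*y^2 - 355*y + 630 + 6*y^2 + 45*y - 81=24*r^3 + r^2*(30*y - 148) + r*(6*y^2 - 160*y - 240) - 42*y^2 - 350*y + 700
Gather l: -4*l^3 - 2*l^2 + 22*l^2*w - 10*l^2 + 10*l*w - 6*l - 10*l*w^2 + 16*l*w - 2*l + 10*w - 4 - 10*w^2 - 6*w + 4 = -4*l^3 + l^2*(22*w - 12) + l*(-10*w^2 + 26*w - 8) - 10*w^2 + 4*w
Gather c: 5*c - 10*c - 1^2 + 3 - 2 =-5*c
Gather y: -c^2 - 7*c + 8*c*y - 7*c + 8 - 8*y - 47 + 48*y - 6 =-c^2 - 14*c + y*(8*c + 40) - 45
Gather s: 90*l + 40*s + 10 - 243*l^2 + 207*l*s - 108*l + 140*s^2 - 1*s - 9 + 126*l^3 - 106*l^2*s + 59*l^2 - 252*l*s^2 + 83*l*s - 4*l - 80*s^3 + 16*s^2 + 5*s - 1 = 126*l^3 - 184*l^2 - 22*l - 80*s^3 + s^2*(156 - 252*l) + s*(-106*l^2 + 290*l + 44)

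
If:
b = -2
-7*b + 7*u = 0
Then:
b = -2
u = -2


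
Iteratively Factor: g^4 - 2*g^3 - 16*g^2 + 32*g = (g - 2)*(g^3 - 16*g) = g*(g - 2)*(g^2 - 16) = g*(g - 2)*(g + 4)*(g - 4)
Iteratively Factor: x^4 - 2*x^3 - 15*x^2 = (x)*(x^3 - 2*x^2 - 15*x) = x*(x + 3)*(x^2 - 5*x) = x^2*(x + 3)*(x - 5)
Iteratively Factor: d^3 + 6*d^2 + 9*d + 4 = (d + 4)*(d^2 + 2*d + 1) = (d + 1)*(d + 4)*(d + 1)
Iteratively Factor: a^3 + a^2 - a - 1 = (a + 1)*(a^2 - 1) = (a + 1)^2*(a - 1)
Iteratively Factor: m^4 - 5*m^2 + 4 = (m + 1)*(m^3 - m^2 - 4*m + 4) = (m - 1)*(m + 1)*(m^2 - 4) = (m - 2)*(m - 1)*(m + 1)*(m + 2)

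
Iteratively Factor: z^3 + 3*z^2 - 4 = (z + 2)*(z^2 + z - 2) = (z - 1)*(z + 2)*(z + 2)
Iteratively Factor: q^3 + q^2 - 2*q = (q - 1)*(q^2 + 2*q) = (q - 1)*(q + 2)*(q)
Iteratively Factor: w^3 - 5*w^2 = (w - 5)*(w^2) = w*(w - 5)*(w)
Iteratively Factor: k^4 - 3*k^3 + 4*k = (k - 2)*(k^3 - k^2 - 2*k) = (k - 2)*(k + 1)*(k^2 - 2*k) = k*(k - 2)*(k + 1)*(k - 2)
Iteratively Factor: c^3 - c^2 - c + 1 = (c - 1)*(c^2 - 1) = (c - 1)^2*(c + 1)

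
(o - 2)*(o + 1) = o^2 - o - 2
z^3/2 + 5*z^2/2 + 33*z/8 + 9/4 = (z/2 + 1)*(z + 3/2)^2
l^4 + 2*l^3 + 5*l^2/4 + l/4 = l*(l + 1/2)^2*(l + 1)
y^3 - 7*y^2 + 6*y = y*(y - 6)*(y - 1)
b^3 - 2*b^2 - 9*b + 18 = (b - 3)*(b - 2)*(b + 3)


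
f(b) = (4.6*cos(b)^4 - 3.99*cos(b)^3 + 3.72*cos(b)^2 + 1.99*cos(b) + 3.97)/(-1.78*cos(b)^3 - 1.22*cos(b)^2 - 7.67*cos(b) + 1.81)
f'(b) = (-5.34*sin(b)*cos(b)^2 - 2.44*sin(b)*cos(b) - 7.67*sin(b))*(4.6*cos(b)^4 - 3.99*cos(b)^3 + 3.72*cos(b)^2 + 1.99*cos(b) + 3.97)/(-1.78*cos(b)^3 - 1.22*cos(b)^2 - 7.67*cos(b) + 1.81)^2 + (-18.4*sin(b)*cos(b)^3 + 11.97*sin(b)*cos(b)^2 - 7.44*sin(b)*cos(b) - 1.99*sin(b))/(-1.78*cos(b)^3 - 1.22*cos(b)^2 - 7.67*cos(b) + 1.81) = (8.188*cos(b)^6 + 11.224*cos(b)^5 + 94.3566*cos(b)^4 - 101.595*cos(b)^3 + 26.5705*cos(b)^2 - 23.1532*cos(b) - 34.0518)*sin(b)/(3.1684*cos(b)^6 + 4.3432*cos(b)^5 + 28.7936*cos(b)^4 + 12.2712*cos(b)^3 + 54.4125*cos(b)^2 - 27.7654*cos(b) + 3.2761)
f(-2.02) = 0.85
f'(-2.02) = 0.26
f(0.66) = -1.31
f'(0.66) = -0.77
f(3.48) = 1.31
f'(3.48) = -0.63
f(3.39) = 1.36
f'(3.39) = -0.49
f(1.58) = 2.10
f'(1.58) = -9.57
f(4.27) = 0.85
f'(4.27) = 0.30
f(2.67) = 1.22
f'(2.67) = 0.78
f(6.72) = -1.20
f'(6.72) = -0.26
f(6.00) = -1.17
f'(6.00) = 0.11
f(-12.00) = -1.25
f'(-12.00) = -0.49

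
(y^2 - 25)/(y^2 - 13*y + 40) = (y + 5)/(y - 8)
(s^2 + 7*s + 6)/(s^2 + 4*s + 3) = (s + 6)/(s + 3)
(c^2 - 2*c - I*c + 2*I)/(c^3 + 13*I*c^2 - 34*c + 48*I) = (c - 2)/(c^2 + 14*I*c - 48)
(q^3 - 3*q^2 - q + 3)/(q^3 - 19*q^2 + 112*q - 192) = (q^2 - 1)/(q^2 - 16*q + 64)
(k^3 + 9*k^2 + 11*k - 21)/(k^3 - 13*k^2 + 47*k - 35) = (k^2 + 10*k + 21)/(k^2 - 12*k + 35)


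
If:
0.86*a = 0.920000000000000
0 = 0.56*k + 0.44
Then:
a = 1.07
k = -0.79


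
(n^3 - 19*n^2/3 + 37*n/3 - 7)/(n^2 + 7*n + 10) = (3*n^3 - 19*n^2 + 37*n - 21)/(3*(n^2 + 7*n + 10))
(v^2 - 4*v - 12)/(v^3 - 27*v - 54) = (v + 2)/(v^2 + 6*v + 9)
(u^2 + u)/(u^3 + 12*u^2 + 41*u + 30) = u/(u^2 + 11*u + 30)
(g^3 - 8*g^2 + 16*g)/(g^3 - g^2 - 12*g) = (g - 4)/(g + 3)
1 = 1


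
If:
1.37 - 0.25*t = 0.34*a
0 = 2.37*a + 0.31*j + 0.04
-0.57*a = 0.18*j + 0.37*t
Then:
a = 1.53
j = -11.83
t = 3.40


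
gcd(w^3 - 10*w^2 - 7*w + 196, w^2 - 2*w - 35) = w - 7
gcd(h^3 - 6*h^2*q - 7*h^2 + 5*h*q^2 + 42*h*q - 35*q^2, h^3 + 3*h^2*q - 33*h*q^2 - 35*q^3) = -h + 5*q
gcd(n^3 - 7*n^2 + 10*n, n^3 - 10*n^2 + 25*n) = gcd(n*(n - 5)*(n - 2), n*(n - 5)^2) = n^2 - 5*n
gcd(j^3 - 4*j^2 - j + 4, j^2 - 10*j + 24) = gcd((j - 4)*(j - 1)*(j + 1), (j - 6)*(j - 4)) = j - 4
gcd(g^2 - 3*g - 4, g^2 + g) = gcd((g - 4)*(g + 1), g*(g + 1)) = g + 1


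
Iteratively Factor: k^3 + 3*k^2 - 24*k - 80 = (k + 4)*(k^2 - k - 20) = (k - 5)*(k + 4)*(k + 4)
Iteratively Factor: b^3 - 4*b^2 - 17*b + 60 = (b - 5)*(b^2 + b - 12) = (b - 5)*(b - 3)*(b + 4)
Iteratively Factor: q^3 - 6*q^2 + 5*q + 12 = (q - 4)*(q^2 - 2*q - 3) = (q - 4)*(q + 1)*(q - 3)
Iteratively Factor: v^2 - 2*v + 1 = (v - 1)*(v - 1)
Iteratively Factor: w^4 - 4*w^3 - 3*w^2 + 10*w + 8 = (w + 1)*(w^3 - 5*w^2 + 2*w + 8) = (w - 4)*(w + 1)*(w^2 - w - 2) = (w - 4)*(w + 1)^2*(w - 2)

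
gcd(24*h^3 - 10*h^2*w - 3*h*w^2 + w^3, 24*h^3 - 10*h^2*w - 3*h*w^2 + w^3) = 24*h^3 - 10*h^2*w - 3*h*w^2 + w^3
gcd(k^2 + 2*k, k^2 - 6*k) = k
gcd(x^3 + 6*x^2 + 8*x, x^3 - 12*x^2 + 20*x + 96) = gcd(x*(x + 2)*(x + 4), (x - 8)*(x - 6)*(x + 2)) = x + 2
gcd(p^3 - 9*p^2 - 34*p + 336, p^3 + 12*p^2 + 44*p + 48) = p + 6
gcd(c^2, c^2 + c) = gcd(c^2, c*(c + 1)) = c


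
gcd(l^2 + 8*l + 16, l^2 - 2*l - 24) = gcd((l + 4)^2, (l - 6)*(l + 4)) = l + 4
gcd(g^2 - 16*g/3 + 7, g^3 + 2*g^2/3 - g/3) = 1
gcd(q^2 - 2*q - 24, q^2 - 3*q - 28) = q + 4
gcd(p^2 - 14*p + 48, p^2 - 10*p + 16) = p - 8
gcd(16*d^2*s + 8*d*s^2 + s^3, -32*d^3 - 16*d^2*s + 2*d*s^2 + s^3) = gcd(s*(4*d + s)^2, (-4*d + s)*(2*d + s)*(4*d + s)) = 4*d + s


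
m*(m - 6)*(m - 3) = m^3 - 9*m^2 + 18*m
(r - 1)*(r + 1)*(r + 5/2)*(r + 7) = r^4 + 19*r^3/2 + 33*r^2/2 - 19*r/2 - 35/2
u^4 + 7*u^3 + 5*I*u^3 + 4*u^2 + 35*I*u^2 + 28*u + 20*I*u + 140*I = (u + 7)*(u - 2*I)*(u + 2*I)*(u + 5*I)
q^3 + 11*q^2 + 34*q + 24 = (q + 1)*(q + 4)*(q + 6)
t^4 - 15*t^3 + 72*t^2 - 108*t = t*(t - 6)^2*(t - 3)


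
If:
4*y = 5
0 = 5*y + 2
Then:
No Solution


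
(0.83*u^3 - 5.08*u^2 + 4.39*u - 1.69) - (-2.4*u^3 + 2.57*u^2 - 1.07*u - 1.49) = 3.23*u^3 - 7.65*u^2 + 5.46*u - 0.2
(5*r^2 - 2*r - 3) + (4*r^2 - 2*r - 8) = 9*r^2 - 4*r - 11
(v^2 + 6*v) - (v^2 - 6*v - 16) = 12*v + 16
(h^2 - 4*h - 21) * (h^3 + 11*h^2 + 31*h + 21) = h^5 + 7*h^4 - 34*h^3 - 334*h^2 - 735*h - 441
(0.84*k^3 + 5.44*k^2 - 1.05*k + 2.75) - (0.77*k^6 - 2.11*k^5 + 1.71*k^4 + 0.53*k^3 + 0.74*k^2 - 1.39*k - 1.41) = -0.77*k^6 + 2.11*k^5 - 1.71*k^4 + 0.31*k^3 + 4.7*k^2 + 0.34*k + 4.16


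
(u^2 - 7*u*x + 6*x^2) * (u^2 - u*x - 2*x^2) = u^4 - 8*u^3*x + 11*u^2*x^2 + 8*u*x^3 - 12*x^4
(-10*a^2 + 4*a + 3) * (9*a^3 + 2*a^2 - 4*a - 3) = -90*a^5 + 16*a^4 + 75*a^3 + 20*a^2 - 24*a - 9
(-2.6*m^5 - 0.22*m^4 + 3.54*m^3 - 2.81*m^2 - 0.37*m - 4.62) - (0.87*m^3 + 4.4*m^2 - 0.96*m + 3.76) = -2.6*m^5 - 0.22*m^4 + 2.67*m^3 - 7.21*m^2 + 0.59*m - 8.38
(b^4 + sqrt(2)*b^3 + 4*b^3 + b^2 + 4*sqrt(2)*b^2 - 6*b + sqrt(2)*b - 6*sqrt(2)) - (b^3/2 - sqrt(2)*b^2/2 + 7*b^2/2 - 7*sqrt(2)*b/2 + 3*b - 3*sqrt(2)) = b^4 + sqrt(2)*b^3 + 7*b^3/2 - 5*b^2/2 + 9*sqrt(2)*b^2/2 - 9*b + 9*sqrt(2)*b/2 - 3*sqrt(2)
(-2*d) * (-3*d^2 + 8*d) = 6*d^3 - 16*d^2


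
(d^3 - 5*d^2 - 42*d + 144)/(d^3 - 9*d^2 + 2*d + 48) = (d + 6)/(d + 2)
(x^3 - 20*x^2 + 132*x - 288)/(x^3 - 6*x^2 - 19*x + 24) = (x^2 - 12*x + 36)/(x^2 + 2*x - 3)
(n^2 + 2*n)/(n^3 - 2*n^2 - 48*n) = (n + 2)/(n^2 - 2*n - 48)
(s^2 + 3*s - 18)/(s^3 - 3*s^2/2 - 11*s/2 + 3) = 2*(s + 6)/(2*s^2 + 3*s - 2)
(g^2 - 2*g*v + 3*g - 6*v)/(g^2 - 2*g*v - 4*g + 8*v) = (g + 3)/(g - 4)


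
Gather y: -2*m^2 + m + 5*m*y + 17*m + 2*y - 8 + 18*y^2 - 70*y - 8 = -2*m^2 + 18*m + 18*y^2 + y*(5*m - 68) - 16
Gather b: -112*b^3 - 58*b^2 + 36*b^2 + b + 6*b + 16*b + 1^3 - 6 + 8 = -112*b^3 - 22*b^2 + 23*b + 3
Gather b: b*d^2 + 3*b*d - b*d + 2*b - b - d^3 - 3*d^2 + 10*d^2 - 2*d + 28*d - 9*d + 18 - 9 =b*(d^2 + 2*d + 1) - d^3 + 7*d^2 + 17*d + 9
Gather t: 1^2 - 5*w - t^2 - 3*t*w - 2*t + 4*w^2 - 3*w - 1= -t^2 + t*(-3*w - 2) + 4*w^2 - 8*w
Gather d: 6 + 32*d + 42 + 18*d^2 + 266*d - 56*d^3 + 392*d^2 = -56*d^3 + 410*d^2 + 298*d + 48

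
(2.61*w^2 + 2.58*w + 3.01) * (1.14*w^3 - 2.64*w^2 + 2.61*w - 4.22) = 2.9754*w^5 - 3.9492*w^4 + 3.4323*w^3 - 12.2268*w^2 - 3.0315*w - 12.7022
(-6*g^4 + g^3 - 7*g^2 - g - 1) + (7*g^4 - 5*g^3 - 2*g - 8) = g^4 - 4*g^3 - 7*g^2 - 3*g - 9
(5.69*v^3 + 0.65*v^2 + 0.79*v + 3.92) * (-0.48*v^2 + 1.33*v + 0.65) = -2.7312*v^5 + 7.2557*v^4 + 4.1838*v^3 - 0.4084*v^2 + 5.7271*v + 2.548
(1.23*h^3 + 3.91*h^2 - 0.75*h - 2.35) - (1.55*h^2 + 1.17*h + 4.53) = 1.23*h^3 + 2.36*h^2 - 1.92*h - 6.88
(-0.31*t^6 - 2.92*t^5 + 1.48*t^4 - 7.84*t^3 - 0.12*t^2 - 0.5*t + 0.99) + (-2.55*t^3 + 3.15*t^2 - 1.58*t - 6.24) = -0.31*t^6 - 2.92*t^5 + 1.48*t^4 - 10.39*t^3 + 3.03*t^2 - 2.08*t - 5.25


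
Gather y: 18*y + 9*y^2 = 9*y^2 + 18*y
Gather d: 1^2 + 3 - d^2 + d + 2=-d^2 + d + 6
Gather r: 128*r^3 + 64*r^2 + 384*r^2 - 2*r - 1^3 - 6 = 128*r^3 + 448*r^2 - 2*r - 7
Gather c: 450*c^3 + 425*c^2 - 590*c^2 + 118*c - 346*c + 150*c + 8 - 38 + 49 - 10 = 450*c^3 - 165*c^2 - 78*c + 9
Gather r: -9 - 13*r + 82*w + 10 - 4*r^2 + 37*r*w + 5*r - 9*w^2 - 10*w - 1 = -4*r^2 + r*(37*w - 8) - 9*w^2 + 72*w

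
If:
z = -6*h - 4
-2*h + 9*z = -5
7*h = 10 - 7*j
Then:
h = -31/56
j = 111/56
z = -19/28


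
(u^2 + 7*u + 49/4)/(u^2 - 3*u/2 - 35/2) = (u + 7/2)/(u - 5)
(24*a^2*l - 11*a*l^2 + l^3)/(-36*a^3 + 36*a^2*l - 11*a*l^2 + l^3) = l*(-8*a + l)/(12*a^2 - 8*a*l + l^2)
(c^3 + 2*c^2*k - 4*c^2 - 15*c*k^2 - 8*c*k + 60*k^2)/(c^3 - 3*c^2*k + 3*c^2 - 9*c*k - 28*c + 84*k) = (c + 5*k)/(c + 7)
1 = 1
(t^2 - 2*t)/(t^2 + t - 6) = t/(t + 3)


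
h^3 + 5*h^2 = h^2*(h + 5)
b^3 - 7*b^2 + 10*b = b*(b - 5)*(b - 2)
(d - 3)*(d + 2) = d^2 - d - 6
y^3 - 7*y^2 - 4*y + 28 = (y - 7)*(y - 2)*(y + 2)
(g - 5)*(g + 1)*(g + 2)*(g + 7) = g^4 + 5*g^3 - 27*g^2 - 101*g - 70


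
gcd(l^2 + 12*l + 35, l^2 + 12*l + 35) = l^2 + 12*l + 35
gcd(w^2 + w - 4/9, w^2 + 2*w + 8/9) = w + 4/3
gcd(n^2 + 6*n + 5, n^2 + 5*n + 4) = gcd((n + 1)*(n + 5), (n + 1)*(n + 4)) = n + 1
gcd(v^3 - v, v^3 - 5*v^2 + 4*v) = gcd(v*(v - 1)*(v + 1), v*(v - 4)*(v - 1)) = v^2 - v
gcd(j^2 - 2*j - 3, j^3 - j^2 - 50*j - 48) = j + 1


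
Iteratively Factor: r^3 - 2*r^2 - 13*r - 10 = (r + 2)*(r^2 - 4*r - 5) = (r + 1)*(r + 2)*(r - 5)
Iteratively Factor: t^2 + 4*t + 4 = (t + 2)*(t + 2)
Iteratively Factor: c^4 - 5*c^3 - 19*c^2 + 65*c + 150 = (c - 5)*(c^3 - 19*c - 30) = (c - 5)*(c + 3)*(c^2 - 3*c - 10) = (c - 5)^2*(c + 3)*(c + 2)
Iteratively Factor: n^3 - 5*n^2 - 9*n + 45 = (n - 3)*(n^2 - 2*n - 15) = (n - 3)*(n + 3)*(n - 5)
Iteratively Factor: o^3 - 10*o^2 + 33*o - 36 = (o - 4)*(o^2 - 6*o + 9) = (o - 4)*(o - 3)*(o - 3)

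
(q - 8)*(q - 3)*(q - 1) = q^3 - 12*q^2 + 35*q - 24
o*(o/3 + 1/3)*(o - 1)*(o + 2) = o^4/3 + 2*o^3/3 - o^2/3 - 2*o/3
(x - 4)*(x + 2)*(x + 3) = x^3 + x^2 - 14*x - 24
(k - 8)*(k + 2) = k^2 - 6*k - 16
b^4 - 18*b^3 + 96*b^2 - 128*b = b*(b - 8)^2*(b - 2)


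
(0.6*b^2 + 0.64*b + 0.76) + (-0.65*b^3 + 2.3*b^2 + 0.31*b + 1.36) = -0.65*b^3 + 2.9*b^2 + 0.95*b + 2.12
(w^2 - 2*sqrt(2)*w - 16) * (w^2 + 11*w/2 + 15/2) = w^4 - 2*sqrt(2)*w^3 + 11*w^3/2 - 11*sqrt(2)*w^2 - 17*w^2/2 - 88*w - 15*sqrt(2)*w - 120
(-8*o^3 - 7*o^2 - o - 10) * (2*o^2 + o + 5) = -16*o^5 - 22*o^4 - 49*o^3 - 56*o^2 - 15*o - 50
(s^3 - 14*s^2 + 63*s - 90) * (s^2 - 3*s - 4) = s^5 - 17*s^4 + 101*s^3 - 223*s^2 + 18*s + 360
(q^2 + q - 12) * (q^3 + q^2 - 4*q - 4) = q^5 + 2*q^4 - 15*q^3 - 20*q^2 + 44*q + 48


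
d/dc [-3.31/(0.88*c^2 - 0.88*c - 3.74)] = (5.8256*c - 2.9128)/(-0.88*c^2 + 0.88*c + 3.74)^2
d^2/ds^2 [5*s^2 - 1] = 10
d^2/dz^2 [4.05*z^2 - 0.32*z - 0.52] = 8.10000000000000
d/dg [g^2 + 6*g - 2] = 2*g + 6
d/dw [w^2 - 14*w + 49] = 2*w - 14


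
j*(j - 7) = j^2 - 7*j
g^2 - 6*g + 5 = (g - 5)*(g - 1)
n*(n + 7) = n^2 + 7*n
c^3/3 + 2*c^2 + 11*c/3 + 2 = (c/3 + 1)*(c + 1)*(c + 2)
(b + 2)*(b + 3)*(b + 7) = b^3 + 12*b^2 + 41*b + 42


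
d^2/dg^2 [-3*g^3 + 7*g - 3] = -18*g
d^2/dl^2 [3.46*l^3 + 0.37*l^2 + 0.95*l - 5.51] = 20.76*l + 0.74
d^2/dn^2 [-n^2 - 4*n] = -2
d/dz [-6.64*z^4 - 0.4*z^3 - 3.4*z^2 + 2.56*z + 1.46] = -26.56*z^3 - 1.2*z^2 - 6.8*z + 2.56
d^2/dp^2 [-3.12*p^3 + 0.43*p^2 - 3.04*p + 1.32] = 0.86 - 18.72*p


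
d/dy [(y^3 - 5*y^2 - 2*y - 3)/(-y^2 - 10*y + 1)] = (-y^4 - 20*y^3 + 51*y^2 - 16*y - 32)/(y^4 + 20*y^3 + 98*y^2 - 20*y + 1)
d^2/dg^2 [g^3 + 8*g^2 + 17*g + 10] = 6*g + 16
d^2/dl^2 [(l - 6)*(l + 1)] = 2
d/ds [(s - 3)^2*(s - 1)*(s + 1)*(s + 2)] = 5*s^4 - 16*s^3 - 12*s^2 + 44*s + 3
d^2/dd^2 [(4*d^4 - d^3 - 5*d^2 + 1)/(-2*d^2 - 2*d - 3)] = 2*(-16*d^6 - 48*d^5 - 120*d^4 - 214*d^3 - 300*d^2 + 15*d + 47)/(8*d^6 + 24*d^5 + 60*d^4 + 80*d^3 + 90*d^2 + 54*d + 27)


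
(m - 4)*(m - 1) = m^2 - 5*m + 4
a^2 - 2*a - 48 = (a - 8)*(a + 6)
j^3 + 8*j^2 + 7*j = j*(j + 1)*(j + 7)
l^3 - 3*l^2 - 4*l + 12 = (l - 3)*(l - 2)*(l + 2)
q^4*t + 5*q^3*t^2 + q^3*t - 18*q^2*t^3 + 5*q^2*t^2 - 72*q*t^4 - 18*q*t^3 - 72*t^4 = (q - 4*t)*(q + 3*t)*(q + 6*t)*(q*t + t)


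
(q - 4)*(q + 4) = q^2 - 16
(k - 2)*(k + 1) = k^2 - k - 2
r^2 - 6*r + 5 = (r - 5)*(r - 1)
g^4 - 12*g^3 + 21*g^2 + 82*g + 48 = (g - 8)*(g - 6)*(g + 1)^2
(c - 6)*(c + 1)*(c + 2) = c^3 - 3*c^2 - 16*c - 12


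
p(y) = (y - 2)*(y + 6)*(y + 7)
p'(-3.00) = -23.00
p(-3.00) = -60.00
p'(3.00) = 109.00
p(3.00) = 90.00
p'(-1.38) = -8.65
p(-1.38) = -87.76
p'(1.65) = 60.47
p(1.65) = -23.16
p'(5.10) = 206.23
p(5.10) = 416.36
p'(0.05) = 17.11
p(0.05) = -83.17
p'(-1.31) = -7.67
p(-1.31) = -88.33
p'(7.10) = 323.43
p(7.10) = 942.02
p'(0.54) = 28.75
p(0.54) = -71.99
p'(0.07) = 17.55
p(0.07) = -82.83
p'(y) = (y - 2)*(y + 6) + (y - 2)*(y + 7) + (y + 6)*(y + 7) = 3*y^2 + 22*y + 16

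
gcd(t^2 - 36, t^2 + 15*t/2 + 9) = t + 6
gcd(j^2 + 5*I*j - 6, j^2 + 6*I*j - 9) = j + 3*I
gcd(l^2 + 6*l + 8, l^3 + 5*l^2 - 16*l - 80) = l + 4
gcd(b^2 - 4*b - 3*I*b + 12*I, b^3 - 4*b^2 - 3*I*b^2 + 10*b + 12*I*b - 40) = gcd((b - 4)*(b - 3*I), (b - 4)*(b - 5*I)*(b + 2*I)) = b - 4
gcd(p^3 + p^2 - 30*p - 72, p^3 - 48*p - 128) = p + 4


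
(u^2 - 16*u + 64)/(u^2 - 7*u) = (u^2 - 16*u + 64)/(u*(u - 7))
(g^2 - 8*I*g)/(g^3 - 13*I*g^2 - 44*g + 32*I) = g/(g^2 - 5*I*g - 4)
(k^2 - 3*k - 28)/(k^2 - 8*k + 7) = (k + 4)/(k - 1)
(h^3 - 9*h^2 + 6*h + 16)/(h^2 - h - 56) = (h^2 - h - 2)/(h + 7)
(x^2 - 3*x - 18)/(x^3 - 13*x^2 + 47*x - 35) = (x^2 - 3*x - 18)/(x^3 - 13*x^2 + 47*x - 35)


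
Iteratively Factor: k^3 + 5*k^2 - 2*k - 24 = (k - 2)*(k^2 + 7*k + 12) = (k - 2)*(k + 4)*(k + 3)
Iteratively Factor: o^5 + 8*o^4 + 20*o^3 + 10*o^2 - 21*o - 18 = (o - 1)*(o^4 + 9*o^3 + 29*o^2 + 39*o + 18) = (o - 1)*(o + 3)*(o^3 + 6*o^2 + 11*o + 6) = (o - 1)*(o + 3)^2*(o^2 + 3*o + 2) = (o - 1)*(o + 1)*(o + 3)^2*(o + 2)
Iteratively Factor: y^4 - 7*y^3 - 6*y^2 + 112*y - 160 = (y - 5)*(y^3 - 2*y^2 - 16*y + 32) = (y - 5)*(y - 2)*(y^2 - 16) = (y - 5)*(y - 2)*(y + 4)*(y - 4)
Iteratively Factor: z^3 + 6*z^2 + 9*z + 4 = (z + 4)*(z^2 + 2*z + 1) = (z + 1)*(z + 4)*(z + 1)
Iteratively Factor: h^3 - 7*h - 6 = (h - 3)*(h^2 + 3*h + 2) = (h - 3)*(h + 1)*(h + 2)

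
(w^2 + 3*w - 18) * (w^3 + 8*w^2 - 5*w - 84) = w^5 + 11*w^4 + w^3 - 243*w^2 - 162*w + 1512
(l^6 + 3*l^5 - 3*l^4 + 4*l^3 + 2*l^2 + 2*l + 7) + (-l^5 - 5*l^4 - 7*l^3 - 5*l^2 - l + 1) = l^6 + 2*l^5 - 8*l^4 - 3*l^3 - 3*l^2 + l + 8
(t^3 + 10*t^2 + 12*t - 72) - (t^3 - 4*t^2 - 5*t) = 14*t^2 + 17*t - 72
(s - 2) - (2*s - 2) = -s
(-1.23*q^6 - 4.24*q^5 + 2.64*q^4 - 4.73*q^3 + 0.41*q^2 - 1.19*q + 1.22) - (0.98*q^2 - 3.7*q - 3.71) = -1.23*q^6 - 4.24*q^5 + 2.64*q^4 - 4.73*q^3 - 0.57*q^2 + 2.51*q + 4.93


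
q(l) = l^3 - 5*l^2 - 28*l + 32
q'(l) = 3*l^2 - 10*l - 28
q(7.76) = -19.08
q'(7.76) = 75.05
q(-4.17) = -10.70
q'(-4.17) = 65.87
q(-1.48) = 59.25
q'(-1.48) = -6.63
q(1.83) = -29.86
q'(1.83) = -36.25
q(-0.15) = 36.08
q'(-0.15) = -26.43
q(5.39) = -107.59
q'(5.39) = 5.26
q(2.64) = -58.37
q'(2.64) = -33.49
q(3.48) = -83.85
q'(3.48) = -26.47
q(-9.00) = -850.00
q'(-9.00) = 305.00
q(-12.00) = -2080.00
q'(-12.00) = 524.00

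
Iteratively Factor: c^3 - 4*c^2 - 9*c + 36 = (c + 3)*(c^2 - 7*c + 12) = (c - 3)*(c + 3)*(c - 4)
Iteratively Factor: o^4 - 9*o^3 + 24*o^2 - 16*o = (o)*(o^3 - 9*o^2 + 24*o - 16) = o*(o - 4)*(o^2 - 5*o + 4) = o*(o - 4)*(o - 1)*(o - 4)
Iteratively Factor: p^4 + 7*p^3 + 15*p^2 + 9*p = (p + 3)*(p^3 + 4*p^2 + 3*p) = p*(p + 3)*(p^2 + 4*p + 3) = p*(p + 1)*(p + 3)*(p + 3)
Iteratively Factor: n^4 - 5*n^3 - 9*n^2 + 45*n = (n)*(n^3 - 5*n^2 - 9*n + 45) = n*(n - 3)*(n^2 - 2*n - 15) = n*(n - 3)*(n + 3)*(n - 5)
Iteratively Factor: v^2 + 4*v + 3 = (v + 1)*(v + 3)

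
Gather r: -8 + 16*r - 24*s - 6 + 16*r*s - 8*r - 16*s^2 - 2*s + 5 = r*(16*s + 8) - 16*s^2 - 26*s - 9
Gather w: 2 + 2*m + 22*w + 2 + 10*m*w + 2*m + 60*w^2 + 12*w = 4*m + 60*w^2 + w*(10*m + 34) + 4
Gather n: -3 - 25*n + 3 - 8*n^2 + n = -8*n^2 - 24*n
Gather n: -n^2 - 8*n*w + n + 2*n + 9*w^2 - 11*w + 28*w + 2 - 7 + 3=-n^2 + n*(3 - 8*w) + 9*w^2 + 17*w - 2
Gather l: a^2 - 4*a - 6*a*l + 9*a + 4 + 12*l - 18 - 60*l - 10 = a^2 + 5*a + l*(-6*a - 48) - 24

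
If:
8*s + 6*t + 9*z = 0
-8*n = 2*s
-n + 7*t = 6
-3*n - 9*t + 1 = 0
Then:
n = -47/30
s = 94/15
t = 19/30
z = -809/135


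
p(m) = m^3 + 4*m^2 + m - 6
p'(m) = 3*m^2 + 8*m + 1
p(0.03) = -5.97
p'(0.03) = 1.24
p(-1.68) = -1.13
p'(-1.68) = -3.97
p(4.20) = 142.85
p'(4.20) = 87.52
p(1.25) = 3.45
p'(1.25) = 15.69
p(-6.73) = -136.38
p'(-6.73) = 83.04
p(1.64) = 10.81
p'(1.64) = 22.19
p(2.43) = 34.40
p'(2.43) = 38.15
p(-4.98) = -35.28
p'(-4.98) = 35.56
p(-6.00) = -84.00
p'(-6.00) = 61.00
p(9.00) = 1056.00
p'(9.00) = 316.00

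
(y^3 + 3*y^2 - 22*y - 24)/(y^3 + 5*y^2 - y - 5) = (y^2 + 2*y - 24)/(y^2 + 4*y - 5)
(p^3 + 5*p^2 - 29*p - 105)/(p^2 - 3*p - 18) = (p^2 + 2*p - 35)/(p - 6)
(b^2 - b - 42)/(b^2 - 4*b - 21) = (b + 6)/(b + 3)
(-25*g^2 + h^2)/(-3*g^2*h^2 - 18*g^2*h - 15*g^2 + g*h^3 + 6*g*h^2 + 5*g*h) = (25*g^2 - h^2)/(g*(3*g*h^2 + 18*g*h + 15*g - h^3 - 6*h^2 - 5*h))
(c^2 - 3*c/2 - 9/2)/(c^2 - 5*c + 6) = (c + 3/2)/(c - 2)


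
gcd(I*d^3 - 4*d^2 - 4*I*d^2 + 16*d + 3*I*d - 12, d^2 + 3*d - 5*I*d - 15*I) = 1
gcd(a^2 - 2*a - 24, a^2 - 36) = a - 6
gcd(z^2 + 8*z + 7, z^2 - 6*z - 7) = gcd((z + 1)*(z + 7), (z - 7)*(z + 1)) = z + 1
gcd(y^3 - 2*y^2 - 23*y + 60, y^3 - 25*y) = y + 5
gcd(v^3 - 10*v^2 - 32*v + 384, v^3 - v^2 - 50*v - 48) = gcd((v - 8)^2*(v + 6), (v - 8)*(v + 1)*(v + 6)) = v^2 - 2*v - 48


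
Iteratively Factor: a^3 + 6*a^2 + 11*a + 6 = (a + 2)*(a^2 + 4*a + 3) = (a + 2)*(a + 3)*(a + 1)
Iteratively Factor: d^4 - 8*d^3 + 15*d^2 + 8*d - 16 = (d + 1)*(d^3 - 9*d^2 + 24*d - 16) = (d - 1)*(d + 1)*(d^2 - 8*d + 16) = (d - 4)*(d - 1)*(d + 1)*(d - 4)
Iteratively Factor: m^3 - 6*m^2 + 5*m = (m - 5)*(m^2 - m) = m*(m - 5)*(m - 1)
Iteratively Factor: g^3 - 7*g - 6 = (g + 1)*(g^2 - g - 6) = (g - 3)*(g + 1)*(g + 2)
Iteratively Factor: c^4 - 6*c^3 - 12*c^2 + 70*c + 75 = (c - 5)*(c^3 - c^2 - 17*c - 15) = (c - 5)*(c + 3)*(c^2 - 4*c - 5) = (c - 5)*(c + 1)*(c + 3)*(c - 5)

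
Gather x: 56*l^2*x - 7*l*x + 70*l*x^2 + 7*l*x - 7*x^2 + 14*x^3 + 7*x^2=56*l^2*x + 70*l*x^2 + 14*x^3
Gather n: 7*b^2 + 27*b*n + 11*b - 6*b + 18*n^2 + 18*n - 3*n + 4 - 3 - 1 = 7*b^2 + 5*b + 18*n^2 + n*(27*b + 15)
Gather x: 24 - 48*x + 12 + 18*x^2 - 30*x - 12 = 18*x^2 - 78*x + 24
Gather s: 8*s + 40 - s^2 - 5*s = -s^2 + 3*s + 40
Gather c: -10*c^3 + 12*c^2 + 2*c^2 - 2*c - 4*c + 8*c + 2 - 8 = -10*c^3 + 14*c^2 + 2*c - 6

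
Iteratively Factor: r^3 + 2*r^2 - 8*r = (r)*(r^2 + 2*r - 8) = r*(r + 4)*(r - 2)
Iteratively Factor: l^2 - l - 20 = (l - 5)*(l + 4)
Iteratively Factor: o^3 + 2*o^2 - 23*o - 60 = (o + 4)*(o^2 - 2*o - 15) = (o - 5)*(o + 4)*(o + 3)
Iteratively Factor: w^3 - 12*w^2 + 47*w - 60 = (w - 3)*(w^2 - 9*w + 20) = (w - 4)*(w - 3)*(w - 5)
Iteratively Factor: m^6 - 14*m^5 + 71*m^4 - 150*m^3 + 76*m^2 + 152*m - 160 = (m + 1)*(m^5 - 15*m^4 + 86*m^3 - 236*m^2 + 312*m - 160) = (m - 5)*(m + 1)*(m^4 - 10*m^3 + 36*m^2 - 56*m + 32) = (m - 5)*(m - 2)*(m + 1)*(m^3 - 8*m^2 + 20*m - 16) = (m - 5)*(m - 2)^2*(m + 1)*(m^2 - 6*m + 8) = (m - 5)*(m - 4)*(m - 2)^2*(m + 1)*(m - 2)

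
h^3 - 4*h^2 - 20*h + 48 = (h - 6)*(h - 2)*(h + 4)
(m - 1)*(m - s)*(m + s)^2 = m^4 + m^3*s - m^3 - m^2*s^2 - m^2*s - m*s^3 + m*s^2 + s^3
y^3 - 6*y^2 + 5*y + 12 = (y - 4)*(y - 3)*(y + 1)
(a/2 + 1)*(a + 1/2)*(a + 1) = a^3/2 + 7*a^2/4 + 7*a/4 + 1/2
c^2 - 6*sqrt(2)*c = c*(c - 6*sqrt(2))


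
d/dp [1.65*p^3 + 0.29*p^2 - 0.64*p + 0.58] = 4.95*p^2 + 0.58*p - 0.64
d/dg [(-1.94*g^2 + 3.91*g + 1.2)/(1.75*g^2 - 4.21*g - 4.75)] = (1.3249*g^2 + 14.23*g - 13.5205)/(3.0625*g^4 - 14.735*g^3 + 1.0991*g^2 + 39.995*g + 22.5625)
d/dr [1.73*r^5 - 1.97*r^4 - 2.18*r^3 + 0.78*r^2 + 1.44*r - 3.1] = 8.65*r^4 - 7.88*r^3 - 6.54*r^2 + 1.56*r + 1.44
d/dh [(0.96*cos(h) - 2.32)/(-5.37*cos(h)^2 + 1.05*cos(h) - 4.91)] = (-5.1552*cos(h)^2 + 24.9168*cos(h) + 2.2776)*sin(h)/(28.8369*cos(h)^4 - 11.277*cos(h)^3 + 53.8359*cos(h)^2 - 10.311*cos(h) + 24.1081)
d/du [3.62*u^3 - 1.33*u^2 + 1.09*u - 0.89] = 10.86*u^2 - 2.66*u + 1.09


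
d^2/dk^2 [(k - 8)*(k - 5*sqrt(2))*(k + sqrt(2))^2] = 12*k^2 - 48*k - 18*sqrt(2)*k - 36 + 48*sqrt(2)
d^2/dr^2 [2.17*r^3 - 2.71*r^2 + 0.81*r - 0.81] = 13.02*r - 5.42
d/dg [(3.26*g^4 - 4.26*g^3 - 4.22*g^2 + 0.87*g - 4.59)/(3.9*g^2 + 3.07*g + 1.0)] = (25.428*g^5 + 13.4106*g^4 - 13.1164*g^3 - 29.1284*g^2 + 27.362*g + 14.9613)/(15.21*g^4 + 23.946*g^3 + 17.2249*g^2 + 6.14*g + 1.0)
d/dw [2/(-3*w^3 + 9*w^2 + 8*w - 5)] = 2*(9*w^2 - 18*w - 8)/(3*w^3 - 9*w^2 - 8*w + 5)^2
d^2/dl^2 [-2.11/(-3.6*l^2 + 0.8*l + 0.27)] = (54.6912*l^2 - 12.1536*l - 2.11*(7.2*l - 0.8)*(14.4*l - 1.6) - 4.10184)/(-3.6*l^2 + 0.8*l + 0.27)^3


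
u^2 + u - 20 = (u - 4)*(u + 5)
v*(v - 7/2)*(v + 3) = v^3 - v^2/2 - 21*v/2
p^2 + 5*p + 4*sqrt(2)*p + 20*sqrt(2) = (p + 5)*(p + 4*sqrt(2))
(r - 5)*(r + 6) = r^2 + r - 30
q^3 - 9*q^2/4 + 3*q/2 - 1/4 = (q - 1)^2*(q - 1/4)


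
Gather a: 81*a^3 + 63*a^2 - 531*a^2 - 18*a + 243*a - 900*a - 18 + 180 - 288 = 81*a^3 - 468*a^2 - 675*a - 126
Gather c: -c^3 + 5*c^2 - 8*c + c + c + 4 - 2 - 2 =-c^3 + 5*c^2 - 6*c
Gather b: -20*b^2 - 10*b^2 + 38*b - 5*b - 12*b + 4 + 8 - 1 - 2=-30*b^2 + 21*b + 9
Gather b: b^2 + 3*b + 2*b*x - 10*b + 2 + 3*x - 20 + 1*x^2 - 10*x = b^2 + b*(2*x - 7) + x^2 - 7*x - 18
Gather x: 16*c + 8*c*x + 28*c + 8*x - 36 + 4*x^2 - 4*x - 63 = 44*c + 4*x^2 + x*(8*c + 4) - 99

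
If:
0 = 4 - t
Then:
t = 4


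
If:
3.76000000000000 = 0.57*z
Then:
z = 6.60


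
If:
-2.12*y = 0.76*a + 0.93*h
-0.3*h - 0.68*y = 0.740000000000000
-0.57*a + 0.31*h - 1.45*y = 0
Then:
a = 3.04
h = 0.16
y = -1.16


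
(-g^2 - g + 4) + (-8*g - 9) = -g^2 - 9*g - 5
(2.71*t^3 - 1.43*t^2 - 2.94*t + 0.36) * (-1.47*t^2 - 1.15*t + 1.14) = -3.9837*t^5 - 1.0144*t^4 + 9.0557*t^3 + 1.2216*t^2 - 3.7656*t + 0.4104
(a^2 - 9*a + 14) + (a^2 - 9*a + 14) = 2*a^2 - 18*a + 28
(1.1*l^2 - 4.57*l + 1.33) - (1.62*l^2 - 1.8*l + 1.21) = -0.52*l^2 - 2.77*l + 0.12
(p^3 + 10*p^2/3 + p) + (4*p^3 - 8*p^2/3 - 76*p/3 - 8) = 5*p^3 + 2*p^2/3 - 73*p/3 - 8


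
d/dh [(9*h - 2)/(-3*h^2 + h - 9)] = (-27*h^2 + 9*h + (6*h - 1)*(9*h - 2) - 81)/(3*h^2 - h + 9)^2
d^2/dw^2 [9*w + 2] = 0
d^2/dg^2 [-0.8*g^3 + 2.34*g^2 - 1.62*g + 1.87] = 4.68 - 4.8*g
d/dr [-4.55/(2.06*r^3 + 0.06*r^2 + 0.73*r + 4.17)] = (28.119*r^2 + 0.546*r + 3.3215)/(2.06*r^3 + 0.06*r^2 + 0.73*r + 4.17)^2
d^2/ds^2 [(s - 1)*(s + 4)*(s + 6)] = 6*s + 18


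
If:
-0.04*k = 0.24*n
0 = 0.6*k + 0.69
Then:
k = -1.15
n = 0.19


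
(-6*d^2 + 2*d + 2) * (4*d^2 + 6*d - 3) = -24*d^4 - 28*d^3 + 38*d^2 + 6*d - 6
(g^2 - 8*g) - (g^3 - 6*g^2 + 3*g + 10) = -g^3 + 7*g^2 - 11*g - 10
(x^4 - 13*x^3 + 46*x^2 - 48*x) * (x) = x^5 - 13*x^4 + 46*x^3 - 48*x^2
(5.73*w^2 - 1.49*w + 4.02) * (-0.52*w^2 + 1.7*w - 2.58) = -2.9796*w^4 + 10.5158*w^3 - 19.4068*w^2 + 10.6782*w - 10.3716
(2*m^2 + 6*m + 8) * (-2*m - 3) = -4*m^3 - 18*m^2 - 34*m - 24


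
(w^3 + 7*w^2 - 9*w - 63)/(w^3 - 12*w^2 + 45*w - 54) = (w^2 + 10*w + 21)/(w^2 - 9*w + 18)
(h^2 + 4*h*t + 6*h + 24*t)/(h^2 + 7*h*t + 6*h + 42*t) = (h + 4*t)/(h + 7*t)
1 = 1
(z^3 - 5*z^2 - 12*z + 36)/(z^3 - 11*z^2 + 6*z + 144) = (z - 2)/(z - 8)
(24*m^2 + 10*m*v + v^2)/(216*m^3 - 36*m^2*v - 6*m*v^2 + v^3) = (4*m + v)/(36*m^2 - 12*m*v + v^2)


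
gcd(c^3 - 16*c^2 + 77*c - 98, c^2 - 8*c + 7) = c - 7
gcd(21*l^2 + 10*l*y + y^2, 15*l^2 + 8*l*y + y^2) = 3*l + y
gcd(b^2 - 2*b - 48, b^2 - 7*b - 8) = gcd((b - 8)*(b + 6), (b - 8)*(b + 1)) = b - 8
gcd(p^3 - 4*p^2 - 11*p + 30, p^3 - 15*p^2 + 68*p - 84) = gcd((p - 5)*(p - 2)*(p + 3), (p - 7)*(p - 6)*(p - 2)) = p - 2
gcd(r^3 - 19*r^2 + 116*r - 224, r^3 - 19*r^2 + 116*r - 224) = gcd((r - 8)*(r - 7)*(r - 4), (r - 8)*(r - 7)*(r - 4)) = r^3 - 19*r^2 + 116*r - 224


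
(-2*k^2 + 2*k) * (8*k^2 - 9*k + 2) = -16*k^4 + 34*k^3 - 22*k^2 + 4*k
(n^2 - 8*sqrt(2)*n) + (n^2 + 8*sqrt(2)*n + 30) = 2*n^2 + 30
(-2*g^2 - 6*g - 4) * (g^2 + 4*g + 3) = -2*g^4 - 14*g^3 - 34*g^2 - 34*g - 12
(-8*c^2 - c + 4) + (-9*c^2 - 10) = -17*c^2 - c - 6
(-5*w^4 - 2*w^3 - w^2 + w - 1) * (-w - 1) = 5*w^5 + 7*w^4 + 3*w^3 + 1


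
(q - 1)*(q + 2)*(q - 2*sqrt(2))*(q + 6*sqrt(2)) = q^4 + q^3 + 4*sqrt(2)*q^3 - 26*q^2 + 4*sqrt(2)*q^2 - 24*q - 8*sqrt(2)*q + 48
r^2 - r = r*(r - 1)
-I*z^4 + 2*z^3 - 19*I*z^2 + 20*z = z*(z - 4*I)*(z + 5*I)*(-I*z + 1)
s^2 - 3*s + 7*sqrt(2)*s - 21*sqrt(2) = (s - 3)*(s + 7*sqrt(2))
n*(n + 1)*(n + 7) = n^3 + 8*n^2 + 7*n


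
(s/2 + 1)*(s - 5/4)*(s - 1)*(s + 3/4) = s^4/2 + s^3/4 - 55*s^2/32 + s/32 + 15/16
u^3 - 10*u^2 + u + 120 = (u - 8)*(u - 5)*(u + 3)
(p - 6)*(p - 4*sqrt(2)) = p^2 - 6*p - 4*sqrt(2)*p + 24*sqrt(2)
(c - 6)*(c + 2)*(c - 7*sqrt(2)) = c^3 - 7*sqrt(2)*c^2 - 4*c^2 - 12*c + 28*sqrt(2)*c + 84*sqrt(2)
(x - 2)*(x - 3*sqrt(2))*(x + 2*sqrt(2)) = x^3 - 2*x^2 - sqrt(2)*x^2 - 12*x + 2*sqrt(2)*x + 24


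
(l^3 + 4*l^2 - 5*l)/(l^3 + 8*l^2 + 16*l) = (l^2 + 4*l - 5)/(l^2 + 8*l + 16)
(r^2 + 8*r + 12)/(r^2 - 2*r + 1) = (r^2 + 8*r + 12)/(r^2 - 2*r + 1)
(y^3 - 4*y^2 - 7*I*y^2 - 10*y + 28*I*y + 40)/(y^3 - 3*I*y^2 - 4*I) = (y^2 - y*(4 + 5*I) + 20*I)/(y^2 - I*y + 2)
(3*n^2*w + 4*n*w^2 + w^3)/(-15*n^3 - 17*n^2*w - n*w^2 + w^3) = w/(-5*n + w)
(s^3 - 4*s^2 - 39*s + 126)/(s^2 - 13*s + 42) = (s^2 + 3*s - 18)/(s - 6)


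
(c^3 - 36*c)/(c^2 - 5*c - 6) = c*(c + 6)/(c + 1)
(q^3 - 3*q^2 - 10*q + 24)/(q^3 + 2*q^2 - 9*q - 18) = (q^2 - 6*q + 8)/(q^2 - q - 6)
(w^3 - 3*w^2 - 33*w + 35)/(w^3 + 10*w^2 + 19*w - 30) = (w - 7)/(w + 6)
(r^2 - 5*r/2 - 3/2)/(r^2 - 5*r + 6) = (r + 1/2)/(r - 2)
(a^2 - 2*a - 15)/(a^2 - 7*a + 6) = (a^2 - 2*a - 15)/(a^2 - 7*a + 6)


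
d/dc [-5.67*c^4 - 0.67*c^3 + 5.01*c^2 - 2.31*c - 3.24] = -22.68*c^3 - 2.01*c^2 + 10.02*c - 2.31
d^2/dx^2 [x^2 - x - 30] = 2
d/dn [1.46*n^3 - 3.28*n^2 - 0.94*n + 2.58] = 4.38*n^2 - 6.56*n - 0.94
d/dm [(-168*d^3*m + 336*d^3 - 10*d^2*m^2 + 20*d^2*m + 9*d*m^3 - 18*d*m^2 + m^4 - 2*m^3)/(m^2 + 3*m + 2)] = (168*d^3*m^2 - 672*d^3*m - 1344*d^3 - 50*d^2*m^2 - 40*d^2*m + 40*d^2 + 9*d*m^4 + 54*d*m^3 - 72*d*m + 2*m^5 + 7*m^4 - 4*m^3 - 12*m^2)/(m^4 + 6*m^3 + 13*m^2 + 12*m + 4)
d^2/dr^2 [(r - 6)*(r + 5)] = 2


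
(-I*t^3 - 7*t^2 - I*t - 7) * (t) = -I*t^4 - 7*t^3 - I*t^2 - 7*t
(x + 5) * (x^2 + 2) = x^3 + 5*x^2 + 2*x + 10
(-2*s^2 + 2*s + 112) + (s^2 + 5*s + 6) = -s^2 + 7*s + 118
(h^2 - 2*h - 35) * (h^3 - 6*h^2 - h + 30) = h^5 - 8*h^4 - 24*h^3 + 242*h^2 - 25*h - 1050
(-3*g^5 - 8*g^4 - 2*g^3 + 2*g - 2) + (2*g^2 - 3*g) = -3*g^5 - 8*g^4 - 2*g^3 + 2*g^2 - g - 2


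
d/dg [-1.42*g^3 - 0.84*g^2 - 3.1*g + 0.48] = -4.26*g^2 - 1.68*g - 3.1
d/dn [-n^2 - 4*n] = -2*n - 4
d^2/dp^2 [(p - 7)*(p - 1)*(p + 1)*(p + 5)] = 12*p^2 - 12*p - 72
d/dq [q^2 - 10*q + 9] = 2*q - 10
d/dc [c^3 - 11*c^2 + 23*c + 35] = 3*c^2 - 22*c + 23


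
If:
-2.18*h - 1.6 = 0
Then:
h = -0.73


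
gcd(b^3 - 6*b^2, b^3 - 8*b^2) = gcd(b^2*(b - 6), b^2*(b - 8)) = b^2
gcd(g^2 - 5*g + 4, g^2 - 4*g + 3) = g - 1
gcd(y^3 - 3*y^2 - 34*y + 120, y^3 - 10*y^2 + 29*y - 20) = y^2 - 9*y + 20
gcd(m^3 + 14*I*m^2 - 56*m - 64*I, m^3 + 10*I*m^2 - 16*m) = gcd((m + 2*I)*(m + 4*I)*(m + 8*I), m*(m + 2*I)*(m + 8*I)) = m^2 + 10*I*m - 16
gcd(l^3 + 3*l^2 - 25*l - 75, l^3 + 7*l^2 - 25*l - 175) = l^2 - 25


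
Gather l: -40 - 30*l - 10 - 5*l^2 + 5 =-5*l^2 - 30*l - 45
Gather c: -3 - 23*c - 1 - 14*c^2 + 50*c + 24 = -14*c^2 + 27*c + 20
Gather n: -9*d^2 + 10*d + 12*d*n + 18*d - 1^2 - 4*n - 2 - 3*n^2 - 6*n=-9*d^2 + 28*d - 3*n^2 + n*(12*d - 10) - 3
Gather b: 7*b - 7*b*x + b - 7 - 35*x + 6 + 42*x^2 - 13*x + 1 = b*(8 - 7*x) + 42*x^2 - 48*x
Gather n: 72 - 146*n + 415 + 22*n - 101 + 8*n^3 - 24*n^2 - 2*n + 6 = 8*n^3 - 24*n^2 - 126*n + 392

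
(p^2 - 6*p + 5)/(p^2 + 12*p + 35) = (p^2 - 6*p + 5)/(p^2 + 12*p + 35)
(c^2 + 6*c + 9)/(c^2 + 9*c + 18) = (c + 3)/(c + 6)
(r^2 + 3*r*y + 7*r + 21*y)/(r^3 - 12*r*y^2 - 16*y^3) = (-r^2 - 3*r*y - 7*r - 21*y)/(-r^3 + 12*r*y^2 + 16*y^3)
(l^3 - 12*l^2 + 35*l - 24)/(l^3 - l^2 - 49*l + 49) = (l^2 - 11*l + 24)/(l^2 - 49)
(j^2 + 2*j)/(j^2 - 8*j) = (j + 2)/(j - 8)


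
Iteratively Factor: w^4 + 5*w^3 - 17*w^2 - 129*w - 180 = (w - 5)*(w^3 + 10*w^2 + 33*w + 36) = (w - 5)*(w + 3)*(w^2 + 7*w + 12) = (w - 5)*(w + 3)*(w + 4)*(w + 3)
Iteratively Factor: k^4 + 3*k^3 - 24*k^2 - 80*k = (k)*(k^3 + 3*k^2 - 24*k - 80) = k*(k + 4)*(k^2 - k - 20) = k*(k - 5)*(k + 4)*(k + 4)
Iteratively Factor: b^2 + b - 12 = (b + 4)*(b - 3)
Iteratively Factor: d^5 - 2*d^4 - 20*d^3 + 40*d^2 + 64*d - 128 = (d - 2)*(d^4 - 20*d^2 + 64) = (d - 2)^2*(d^3 + 2*d^2 - 16*d - 32) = (d - 2)^2*(d + 4)*(d^2 - 2*d - 8) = (d - 4)*(d - 2)^2*(d + 4)*(d + 2)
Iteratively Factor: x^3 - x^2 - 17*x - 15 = (x - 5)*(x^2 + 4*x + 3) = (x - 5)*(x + 3)*(x + 1)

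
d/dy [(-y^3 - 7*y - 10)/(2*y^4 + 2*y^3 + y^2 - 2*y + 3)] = (2*y^6 + 41*y^4 + 112*y^3 + 58*y^2 + 20*y - 41)/(4*y^8 + 8*y^7 + 8*y^6 - 4*y^5 + 5*y^4 + 8*y^3 + 10*y^2 - 12*y + 9)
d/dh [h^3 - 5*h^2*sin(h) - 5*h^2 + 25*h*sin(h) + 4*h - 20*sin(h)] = -5*h^2*cos(h) + 3*h^2 - 10*h*sin(h) + 25*h*cos(h) - 10*h + 25*sin(h) - 20*cos(h) + 4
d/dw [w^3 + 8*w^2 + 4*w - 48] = 3*w^2 + 16*w + 4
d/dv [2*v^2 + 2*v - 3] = 4*v + 2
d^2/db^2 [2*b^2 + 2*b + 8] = 4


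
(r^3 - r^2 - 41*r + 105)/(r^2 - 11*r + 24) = (r^2 + 2*r - 35)/(r - 8)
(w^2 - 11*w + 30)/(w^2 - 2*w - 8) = (-w^2 + 11*w - 30)/(-w^2 + 2*w + 8)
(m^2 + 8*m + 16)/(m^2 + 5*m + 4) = (m + 4)/(m + 1)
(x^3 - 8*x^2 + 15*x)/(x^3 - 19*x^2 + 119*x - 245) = x*(x - 3)/(x^2 - 14*x + 49)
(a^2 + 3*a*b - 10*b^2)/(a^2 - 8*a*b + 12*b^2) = (a + 5*b)/(a - 6*b)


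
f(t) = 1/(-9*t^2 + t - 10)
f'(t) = (18*t - 1)/(-9*t^2 + t - 10)^2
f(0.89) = -0.06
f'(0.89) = 0.06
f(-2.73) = -0.01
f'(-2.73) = -0.01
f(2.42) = -0.02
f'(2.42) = 0.01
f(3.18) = -0.01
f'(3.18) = 0.01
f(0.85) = -0.06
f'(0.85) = 0.06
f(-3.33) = -0.01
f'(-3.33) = -0.00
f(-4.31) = -0.01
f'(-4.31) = -0.00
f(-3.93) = -0.01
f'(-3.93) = -0.00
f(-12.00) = 0.00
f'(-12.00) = 0.00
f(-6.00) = 0.00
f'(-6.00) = 0.00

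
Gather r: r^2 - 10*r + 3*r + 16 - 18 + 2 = r^2 - 7*r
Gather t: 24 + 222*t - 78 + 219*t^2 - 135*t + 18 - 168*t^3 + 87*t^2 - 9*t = -168*t^3 + 306*t^2 + 78*t - 36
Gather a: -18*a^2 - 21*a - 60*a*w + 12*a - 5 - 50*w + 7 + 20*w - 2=-18*a^2 + a*(-60*w - 9) - 30*w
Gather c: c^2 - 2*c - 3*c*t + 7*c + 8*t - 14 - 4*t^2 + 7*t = c^2 + c*(5 - 3*t) - 4*t^2 + 15*t - 14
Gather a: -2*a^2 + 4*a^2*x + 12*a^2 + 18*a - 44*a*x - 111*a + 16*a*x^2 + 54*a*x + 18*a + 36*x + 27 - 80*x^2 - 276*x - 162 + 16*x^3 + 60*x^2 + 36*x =a^2*(4*x + 10) + a*(16*x^2 + 10*x - 75) + 16*x^3 - 20*x^2 - 204*x - 135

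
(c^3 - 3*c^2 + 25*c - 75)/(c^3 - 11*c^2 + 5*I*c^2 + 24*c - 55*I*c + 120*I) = (c - 5*I)/(c - 8)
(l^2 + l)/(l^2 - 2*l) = (l + 1)/(l - 2)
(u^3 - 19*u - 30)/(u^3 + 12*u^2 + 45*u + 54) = (u^2 - 3*u - 10)/(u^2 + 9*u + 18)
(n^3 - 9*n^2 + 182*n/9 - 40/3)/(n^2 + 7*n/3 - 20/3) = (n^2 - 22*n/3 + 8)/(n + 4)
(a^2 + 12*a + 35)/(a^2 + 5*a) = (a + 7)/a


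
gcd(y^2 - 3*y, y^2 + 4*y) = y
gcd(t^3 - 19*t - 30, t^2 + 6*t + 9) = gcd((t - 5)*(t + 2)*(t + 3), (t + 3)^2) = t + 3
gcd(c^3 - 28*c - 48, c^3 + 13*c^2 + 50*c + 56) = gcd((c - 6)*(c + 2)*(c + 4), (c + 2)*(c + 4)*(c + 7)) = c^2 + 6*c + 8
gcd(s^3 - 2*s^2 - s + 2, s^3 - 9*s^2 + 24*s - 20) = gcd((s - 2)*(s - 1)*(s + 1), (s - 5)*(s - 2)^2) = s - 2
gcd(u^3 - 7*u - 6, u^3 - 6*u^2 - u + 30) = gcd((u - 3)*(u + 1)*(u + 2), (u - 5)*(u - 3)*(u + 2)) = u^2 - u - 6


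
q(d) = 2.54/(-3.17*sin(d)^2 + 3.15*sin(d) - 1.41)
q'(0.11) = -5.10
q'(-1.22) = -0.15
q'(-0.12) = -2.94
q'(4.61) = 0.04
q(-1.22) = -0.35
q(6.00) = -1.00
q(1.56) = -1.78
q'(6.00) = -1.86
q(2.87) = -3.20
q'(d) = 2.54*(6.34*sin(d)*cos(d) - 3.15*cos(d))/(-3.17*sin(d)^2 + 3.15*sin(d) - 1.41)^2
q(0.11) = -2.30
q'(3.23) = 3.20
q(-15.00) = -0.53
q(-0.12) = -1.39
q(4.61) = -0.33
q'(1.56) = 0.04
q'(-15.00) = 0.61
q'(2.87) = 5.64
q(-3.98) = -3.10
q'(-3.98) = -3.95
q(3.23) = -1.48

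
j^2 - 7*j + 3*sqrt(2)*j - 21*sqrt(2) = (j - 7)*(j + 3*sqrt(2))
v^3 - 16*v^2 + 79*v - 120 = (v - 8)*(v - 5)*(v - 3)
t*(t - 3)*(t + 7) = t^3 + 4*t^2 - 21*t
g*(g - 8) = g^2 - 8*g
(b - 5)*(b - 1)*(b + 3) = b^3 - 3*b^2 - 13*b + 15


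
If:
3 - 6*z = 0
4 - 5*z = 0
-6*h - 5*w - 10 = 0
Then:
No Solution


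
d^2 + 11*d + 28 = (d + 4)*(d + 7)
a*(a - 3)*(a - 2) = a^3 - 5*a^2 + 6*a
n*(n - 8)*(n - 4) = n^3 - 12*n^2 + 32*n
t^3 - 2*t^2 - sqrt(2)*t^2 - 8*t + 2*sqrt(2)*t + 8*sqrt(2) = (t - 4)*(t + 2)*(t - sqrt(2))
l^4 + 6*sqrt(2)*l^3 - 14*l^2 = l^2*(l - sqrt(2))*(l + 7*sqrt(2))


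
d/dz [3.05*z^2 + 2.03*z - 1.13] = 6.1*z + 2.03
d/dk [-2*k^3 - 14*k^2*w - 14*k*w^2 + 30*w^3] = -6*k^2 - 28*k*w - 14*w^2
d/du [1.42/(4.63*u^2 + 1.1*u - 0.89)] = (-13.1492*u - 1.562)/(4.63*u^2 + 1.1*u - 0.89)^2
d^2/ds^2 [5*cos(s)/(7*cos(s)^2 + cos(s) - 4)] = 5*(7*(1 - cos(s)^2)^2 - 49*cos(s)^5 - 70*cos(s)^3 + 10*cos(s)^2 + 152*cos(s) + 1)/(7*cos(s)^2 + cos(s) - 4)^3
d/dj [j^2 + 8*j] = 2*j + 8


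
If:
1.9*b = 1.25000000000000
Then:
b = 0.66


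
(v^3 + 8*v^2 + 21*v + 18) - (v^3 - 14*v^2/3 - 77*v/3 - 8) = 38*v^2/3 + 140*v/3 + 26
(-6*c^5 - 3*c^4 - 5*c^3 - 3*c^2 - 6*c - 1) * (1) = -6*c^5 - 3*c^4 - 5*c^3 - 3*c^2 - 6*c - 1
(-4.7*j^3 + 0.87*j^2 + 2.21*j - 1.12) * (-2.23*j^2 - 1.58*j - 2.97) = 10.481*j^5 + 5.4859*j^4 + 7.6561*j^3 - 3.5781*j^2 - 4.7941*j + 3.3264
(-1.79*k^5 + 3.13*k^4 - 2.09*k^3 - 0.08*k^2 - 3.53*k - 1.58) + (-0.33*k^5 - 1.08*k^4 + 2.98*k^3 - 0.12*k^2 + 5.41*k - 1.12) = -2.12*k^5 + 2.05*k^4 + 0.89*k^3 - 0.2*k^2 + 1.88*k - 2.7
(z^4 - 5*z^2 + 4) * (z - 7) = z^5 - 7*z^4 - 5*z^3 + 35*z^2 + 4*z - 28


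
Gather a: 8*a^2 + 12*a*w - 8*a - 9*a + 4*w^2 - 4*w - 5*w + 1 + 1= 8*a^2 + a*(12*w - 17) + 4*w^2 - 9*w + 2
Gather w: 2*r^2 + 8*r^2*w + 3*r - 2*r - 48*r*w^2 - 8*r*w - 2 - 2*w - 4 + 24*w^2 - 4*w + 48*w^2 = 2*r^2 + r + w^2*(72 - 48*r) + w*(8*r^2 - 8*r - 6) - 6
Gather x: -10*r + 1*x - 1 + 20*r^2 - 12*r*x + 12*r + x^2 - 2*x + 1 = 20*r^2 + 2*r + x^2 + x*(-12*r - 1)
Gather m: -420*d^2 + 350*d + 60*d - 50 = -420*d^2 + 410*d - 50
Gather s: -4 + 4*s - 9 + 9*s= 13*s - 13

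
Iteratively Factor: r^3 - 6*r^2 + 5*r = (r - 1)*(r^2 - 5*r) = (r - 5)*(r - 1)*(r)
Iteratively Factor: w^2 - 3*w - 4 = (w - 4)*(w + 1)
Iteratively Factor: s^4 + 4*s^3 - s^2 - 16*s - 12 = (s + 2)*(s^3 + 2*s^2 - 5*s - 6) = (s + 2)*(s + 3)*(s^2 - s - 2) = (s - 2)*(s + 2)*(s + 3)*(s + 1)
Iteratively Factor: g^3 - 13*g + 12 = (g - 3)*(g^2 + 3*g - 4) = (g - 3)*(g + 4)*(g - 1)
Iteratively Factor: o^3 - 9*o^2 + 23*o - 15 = (o - 3)*(o^2 - 6*o + 5) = (o - 5)*(o - 3)*(o - 1)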